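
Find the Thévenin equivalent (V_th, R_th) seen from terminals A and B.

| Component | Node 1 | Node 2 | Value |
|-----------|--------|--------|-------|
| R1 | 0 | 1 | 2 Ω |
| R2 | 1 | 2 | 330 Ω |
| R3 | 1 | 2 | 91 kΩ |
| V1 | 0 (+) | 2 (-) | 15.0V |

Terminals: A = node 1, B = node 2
Step 1 — V_th is the open-circuit voltage V_A - V_B (nothing connected across the terminals).
Nodal analysis, taking node 2 as the 0 V reference.
Source V1 fixes V_0 = 15 V.
KCL at each unknown node (sum of currents leaving = 0; resistances in Ω):
  Node 1: (V_1 - 15)/2 + (V_1 - 0)/330 + (V_1 - 0)/91000 = 0
Collecting terms: 0.503 × V_1 = 7.5  =>  V_1 = 14.91 V
V_th = V_1 - V_2 = 14.91 - 0 = 14.91 V
Step 2 — R_th: zero the source — replace V1 by a short circuit (node 2 merges into node 0) — and find the resistance seen between A (node 1) and B (node 0).
Reduce the network between node 1 (A) and node 0 (B) by series/parallel combination:
  Rp1 = R1 ‖ R2 ‖ R3 (parallel, all between nodes 0 and 1) = 1/(1/2 + 1/330 + 1/91000) = 1.988 Ω
R_th = 1.988 Ω

Final answer: V_th = 14.91 V, R_th = 1.988 Ω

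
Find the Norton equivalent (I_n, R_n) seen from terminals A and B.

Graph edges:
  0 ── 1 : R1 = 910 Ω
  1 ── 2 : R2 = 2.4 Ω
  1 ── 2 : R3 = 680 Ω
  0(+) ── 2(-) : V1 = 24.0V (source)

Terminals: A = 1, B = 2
Find the Thévenin equivalent first; then I_n = V_th/R_th and R_n = R_th.
Step 1 — V_th is the open-circuit voltage V_A - V_B (nothing connected across the terminals).
Nodal analysis, taking node 2 as the 0 V reference.
Source V1 fixes V_0 = 24 V.
KCL at each unknown node (sum of currents leaving = 0; resistances in Ω):
  Node 1: (V_1 - 24)/910 + (V_1 - 0)/2.4 + (V_1 - 0)/680 = 0
Collecting terms: 0.4192 × V_1 = 0.02637  =>  V_1 = 0.06291 V
V_th = V_1 - V_2 = 0.06291 - 0 = 0.06291 V
Step 2 — R_th: zero the source — replace V1 by a short circuit (node 2 merges into node 0) — and find the resistance seen between A (node 1) and B (node 0).
Reduce the network between node 1 (A) and node 0 (B) by series/parallel combination:
  Rp1 = R1 ‖ R2 ‖ R3 (parallel, all between nodes 0 and 1) = 1/(1/910 + 1/2.4 + 1/680) = 2.385 Ω
R_th = 2.385 Ω
I_n = V_th/R_th = 0.06291/2.385 = 0.02637 A, and R_n = R_th = 2.385 Ω

Final answer: I_n = 0.02637 A, R_n = 2.385 Ω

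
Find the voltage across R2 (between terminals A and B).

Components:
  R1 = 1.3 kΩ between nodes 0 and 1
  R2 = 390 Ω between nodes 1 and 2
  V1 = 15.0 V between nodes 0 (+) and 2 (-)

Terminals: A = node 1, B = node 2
R1 and R2 are in series across V1 (node 0 → node 1 → node 2), and the output A–B is taken across R2, so this is a voltage divider.
Series current: I = V1/(R1 + R2) = 15/(1300 + 390) = 15/1690 = 0.008876 A
V_R2 = I × R2 = V1 × R2/(R1 + R2) = 15 × 390/1690 = 3.462 V

Final answer: 3.462 V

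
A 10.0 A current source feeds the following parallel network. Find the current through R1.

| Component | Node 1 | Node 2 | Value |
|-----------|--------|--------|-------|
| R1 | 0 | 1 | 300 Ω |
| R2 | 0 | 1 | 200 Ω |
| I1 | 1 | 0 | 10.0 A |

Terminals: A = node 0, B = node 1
All resistors sit directly between nodes 0 and 1, so they are in parallel and share one voltage V; the full source current 10 A splits among them.
1/R_par = 1/300 + 1/200 = 0.008333 S  =>  R_par = 120 Ω
V = I × R_par = 10 × 120 = 1200 V
I_R1 = V/R1 = 1200/300 = 4 A

Final answer: 4 A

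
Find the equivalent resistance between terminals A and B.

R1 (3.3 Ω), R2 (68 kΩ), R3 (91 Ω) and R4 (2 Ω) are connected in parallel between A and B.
Reduce the network between node 0 (A) and node 1 (B) by series/parallel combination:
  Rp1 = R1 ‖ R2 ‖ R3 ‖ R4 (parallel, all between nodes 0 and 1) = 1/(1/3.3 + 1/68000 + 1/91 + 1/2) = 1.228 Ω
R_eq = 1.228 Ω

Final answer: 1.228 Ω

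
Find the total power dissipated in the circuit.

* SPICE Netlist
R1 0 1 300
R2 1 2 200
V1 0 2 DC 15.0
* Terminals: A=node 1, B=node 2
Nodal analysis, taking node 2 as the 0 V reference.
Source V1 fixes V_0 = 15 V.
KCL at each unknown node (sum of currents leaving = 0; resistances in Ω):
  Node 1: (V_1 - 15)/300 + (V_1 - 0)/200 = 0
Collecting terms: 0.008333 × V_1 = 0.05  =>  V_1 = 6 V
Power in each resistor, P = (ΔV)²/R:
  P_R1 = (15 - 6)²/300 = 0.27 W
  P_R2 = (6 - 0)²/200 = 0.18 W
P_total = P_R1 + P_R2 = 0.45 W

Final answer: 0.45 W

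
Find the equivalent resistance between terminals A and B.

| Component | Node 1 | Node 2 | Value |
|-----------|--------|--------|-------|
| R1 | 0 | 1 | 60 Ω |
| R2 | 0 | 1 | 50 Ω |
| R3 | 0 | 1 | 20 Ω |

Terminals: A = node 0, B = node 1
Reduce the network between node 0 (A) and node 1 (B) by series/parallel combination:
  Rp1 = R1 ‖ R2 ‖ R3 (parallel, all between nodes 0 and 1) = 1/(1/60 + 1/50 + 1/20) = 11.54 Ω
R_eq = 11.54 Ω

Final answer: 11.54 Ω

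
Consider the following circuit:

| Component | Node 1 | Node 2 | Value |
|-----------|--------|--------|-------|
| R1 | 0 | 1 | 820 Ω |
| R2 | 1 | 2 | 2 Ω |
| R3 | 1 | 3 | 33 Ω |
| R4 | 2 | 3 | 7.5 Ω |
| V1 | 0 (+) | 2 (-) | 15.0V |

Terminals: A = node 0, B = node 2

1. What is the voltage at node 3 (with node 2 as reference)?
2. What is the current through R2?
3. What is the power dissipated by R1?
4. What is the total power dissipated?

Nodal analysis, taking node 2 as the 0 V reference.
Source V1 fixes V_0 = 15 V.
KCL at each unknown node (sum of currents leaving = 0; resistances in Ω):
  Node 1: (V_1 - 15)/820 + (V_1 - 0)/2 + (V_1 - V_3)/33 = 0
  Node 3: (V_3 - V_1)/33 + (V_3 - 0)/7.5 = 0
Collecting terms (coefficients in siemens):
  0.5315·V_1 - 0.0303·V_3 = 0.01829
  0.1636·V_3 - 0.0303·V_1 = 0
Determinant D = (0.5315)(0.1636) - (-0.0303)(-0.0303) = 0.08606
V_1 = [(0.01829)(0.1636) - (-0.0303)(0)]/D = 0.03478 V
V_3 = [(0.5315)(0) - (0.01829)(-0.0303)]/D = 0.006441 V
Part 1:
  Read off the nodal solution: V_3 = 0.006441 V
Part 2:
  I_R2 = (V_1 - V_2)/R2 = (0.03478 - 0)/2 = 0.01739 A
  Magnitude: I_R2 = 0.01739 A
Part 3:
  I_R1 = (V_0 - V_1)/R1 = (15 - 0.03478)/820 = 0.01825 A
  P_R1 = I_R1² × R1 = (0.01825)² × 820 = 0.2731 W
Part 4:
  Power in each resistor, P = (ΔV)²/R:
    P_R1 = (15 - 0.03478)²/820 = 0.2731 W
    P_R2 = (0.03478 - 0)²/2 = 0.0006049 W
    P_R3 = (0.03478 - 0.006441)²/33 = 0.00002434 W
    P_R4 = (0 - 0.006441)²/7.5 = 0.000005532 W
  P_total = P_R1 + P_R2 + P_R3 + P_R4 = 0.2738 W

Final answers:
1. V_3 = 0.006441 V
2. I_R2 = 0.01739 A
3. P_R1 = 0.2731 W
4. P_total = 0.2738 W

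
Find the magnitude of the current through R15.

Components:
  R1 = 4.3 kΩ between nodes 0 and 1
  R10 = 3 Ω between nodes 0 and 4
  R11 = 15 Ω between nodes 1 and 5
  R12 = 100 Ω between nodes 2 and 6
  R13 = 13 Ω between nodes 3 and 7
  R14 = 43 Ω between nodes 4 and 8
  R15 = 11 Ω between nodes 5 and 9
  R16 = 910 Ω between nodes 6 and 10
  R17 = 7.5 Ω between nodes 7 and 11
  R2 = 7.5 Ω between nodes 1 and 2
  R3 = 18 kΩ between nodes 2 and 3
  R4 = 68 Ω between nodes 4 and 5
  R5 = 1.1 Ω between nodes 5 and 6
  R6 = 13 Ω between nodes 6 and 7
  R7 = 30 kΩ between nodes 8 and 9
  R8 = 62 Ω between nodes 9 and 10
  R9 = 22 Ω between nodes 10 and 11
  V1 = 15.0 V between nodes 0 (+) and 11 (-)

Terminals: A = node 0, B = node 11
Nodal analysis, taking node 11 as the 0 V reference.
Source V1 fixes V_0 = 15 V.
KCL at each unknown node (sum of currents leaving = 0; resistances in Ω):
  Node 1: (V_1 - 15)/4300 + (V_1 - V_2)/7.5 + (V_1 - V_5)/15 = 0
  Node 2: (V_2 - V_1)/7.5 + (V_2 - V_3)/18000 + (V_2 - V_6)/100 = 0
  Node 3: (V_3 - V_2)/18000 + (V_3 - V_7)/13 = 0
  Node 4: (V_4 - V_5)/68 + (V_4 - 15)/3 + (V_4 - V_8)/43 = 0
  Node 5: (V_5 - V_4)/68 + (V_5 - V_6)/1.1 + (V_5 - V_1)/15 + (V_5 - V_9)/11 = 0
  Node 6: (V_6 - V_5)/1.1 + (V_6 - V_7)/13 + (V_6 - V_2)/100 + (V_6 - V_10)/910 = 0
  Node 7: (V_7 - V_6)/13 + (V_7 - V_3)/13 + (V_7 - 0)/7.5 = 0
  Node 8: (V_8 - V_9)/30000 + (V_8 - V_4)/43 = 0
  Node 9: (V_9 - V_8)/30000 + (V_9 - V_10)/62 + (V_9 - V_5)/11 = 0
  Node 10: (V_10 - V_9)/62 + (V_10 - 0)/22 + (V_10 - V_6)/910 = 0
Collecting terms (coefficients in siemens):
  0.2002·V_1 - 0.1333·V_2 - 0.06667·V_5 = 0.003488
  0.1434·V_2 - 0.1333·V_1 - 0.00005556·V_3 - 0.01·V_6 = 0
  0.07698·V_3 - 0.00005556·V_2 - 0.07692·V_7 = 0
  0.3713·V_4 - 0.01471·V_5 - 0.02326·V_8 = 5
  1.081·V_5 - 0.06667·V_1 - 0.01471·V_4 - 0.9091·V_6 - 0.09091·V_9 = 0
  0.9971·V_6 - 0.01·V_2 - 0.9091·V_5 - 0.07692·V_7 - 0.001099·V_10 = 0
  0.2872·V_7 - 0.07692·V_3 - 0.07692·V_6 = 0
  0.02329·V_8 - 0.02326·V_4 - 0.00003333·V_9 = 0
  0.1071·V_9 - 0.09091·V_5 - 0.00003333·V_8 - 0.01613·V_10 = 0
  0.06268·V_10 - 0.001099·V_6 - 0.01613·V_9 = 0
Solving these 10 simultaneous equations (Gaussian elimination) gives:
  V_1 = 3.014 V, V_2 = 3.002 V, V_3 = 1.043 V, V_4 = 14.49 V
  V_5 = 2.998 V, V_6 = 2.844 V, V_7 = 1.041 V, V_8 = 14.47 V
  V_9 = 2.661 V, V_10 = 0.7344 V
I_R15 = (V_5 - V_9)/R15 = (2.998 - 2.661)/11 = 0.03067 A
|I_R15| = 0.03067 A

Final answer: |I_R15| = 0.03067 A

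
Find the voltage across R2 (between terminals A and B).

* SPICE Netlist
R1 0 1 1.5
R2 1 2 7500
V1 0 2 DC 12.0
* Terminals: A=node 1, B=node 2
R1 and R2 are in series across V1 (node 0 → node 1 → node 2), and the output A–B is taken across R2, so this is a voltage divider.
Series current: I = V1/(R1 + R2) = 12/(1.5 + 7500) = 12/7502 = 0.0016 A
V_R2 = I × R2 = V1 × R2/(R1 + R2) = 12 × 7500/7502 = 12 V

Final answer: 12 V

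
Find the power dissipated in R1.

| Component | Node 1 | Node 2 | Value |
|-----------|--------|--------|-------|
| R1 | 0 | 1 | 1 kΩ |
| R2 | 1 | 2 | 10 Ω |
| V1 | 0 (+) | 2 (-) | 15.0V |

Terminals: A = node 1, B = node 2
Nodal analysis, taking node 2 as the 0 V reference.
Source V1 fixes V_0 = 15 V.
KCL at each unknown node (sum of currents leaving = 0; resistances in Ω):
  Node 1: (V_1 - 15)/1000 + (V_1 - 0)/10 = 0
Collecting terms: 0.101 × V_1 = 0.015  =>  V_1 = 0.1485 V
I_R1 = (V_0 - V_1)/R1 = (15 - 0.1485)/1000 = 0.01485 A
P_R1 = I_R1² × R1 = (0.01485)² × 1000 = 0.2206 W

Final answer: 0.2206 W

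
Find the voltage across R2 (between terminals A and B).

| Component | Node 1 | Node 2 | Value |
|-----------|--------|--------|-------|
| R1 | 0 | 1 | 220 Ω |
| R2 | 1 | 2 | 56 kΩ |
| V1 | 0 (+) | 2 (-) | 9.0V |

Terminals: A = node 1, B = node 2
R1 and R2 are in series across V1 (node 0 → node 1 → node 2), and the output A–B is taken across R2, so this is a voltage divider.
Series current: I = V1/(R1 + R2) = 9/(220 + 56000) = 9/56220 = 0.0001601 A
V_R2 = I × R2 = V1 × R2/(R1 + R2) = 9 × 56000/56220 = 8.965 V

Final answer: 8.965 V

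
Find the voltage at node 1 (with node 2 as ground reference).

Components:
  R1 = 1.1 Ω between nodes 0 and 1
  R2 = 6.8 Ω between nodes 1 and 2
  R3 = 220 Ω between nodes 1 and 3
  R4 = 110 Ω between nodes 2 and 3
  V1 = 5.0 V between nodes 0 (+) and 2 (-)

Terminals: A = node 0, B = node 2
Nodal analysis, taking node 2 as the 0 V reference.
Source V1 fixes V_0 = 5 V.
KCL at each unknown node (sum of currents leaving = 0; resistances in Ω):
  Node 1: (V_1 - 5)/1.1 + (V_1 - 0)/6.8 + (V_1 - V_3)/220 = 0
  Node 3: (V_3 - V_1)/220 + (V_3 - 0)/110 = 0
Collecting terms (coefficients in siemens):
  1.061·V_1 - 0.004545·V_3 = 4.545
  0.01364·V_3 - 0.004545·V_1 = 0
Determinant D = (1.061)(0.01364) - (-0.004545)(-0.004545) = 0.01444
V_1 = [(4.545)(0.01364) - (-0.004545)(0)]/D = 4.291 V
V_3 = [(1.061)(0) - (4.545)(-0.004545)]/D = 1.43 V
The requested potential is V_1 = 4.291 V.

Final answer: V_1 = 4.291 V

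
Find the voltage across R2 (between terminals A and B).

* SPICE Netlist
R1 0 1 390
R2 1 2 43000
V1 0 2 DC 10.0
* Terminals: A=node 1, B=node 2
R1 and R2 are in series across V1 (node 0 → node 1 → node 2), and the output A–B is taken across R2, so this is a voltage divider.
Series current: I = V1/(R1 + R2) = 10/(390 + 43000) = 10/43390 = 0.0002305 A
V_R2 = I × R2 = V1 × R2/(R1 + R2) = 10 × 43000/43390 = 9.91 V

Final answer: 9.91 V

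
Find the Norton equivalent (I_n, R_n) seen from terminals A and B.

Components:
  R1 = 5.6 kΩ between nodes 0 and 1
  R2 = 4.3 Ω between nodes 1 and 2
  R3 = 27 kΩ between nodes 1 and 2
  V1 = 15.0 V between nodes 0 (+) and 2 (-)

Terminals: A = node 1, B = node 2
Find the Thévenin equivalent first; then I_n = V_th/R_th and R_n = R_th.
Step 1 — V_th is the open-circuit voltage V_A - V_B (nothing connected across the terminals).
Nodal analysis, taking node 2 as the 0 V reference.
Source V1 fixes V_0 = 15 V.
KCL at each unknown node (sum of currents leaving = 0; resistances in Ω):
  Node 1: (V_1 - 15)/5600 + (V_1 - 0)/4.3 + (V_1 - 0)/27000 = 0
Collecting terms: 0.2328 × V_1 = 0.002679  =>  V_1 = 0.01151 V
V_th = V_1 - V_2 = 0.01151 - 0 = 0.01151 V
Step 2 — R_th: zero the source — replace V1 by a short circuit (node 2 merges into node 0) — and find the resistance seen between A (node 1) and B (node 0).
Reduce the network between node 1 (A) and node 0 (B) by series/parallel combination:
  Rp1 = R1 ‖ R2 ‖ R3 (parallel, all between nodes 0 and 1) = 1/(1/5600 + 1/4.3 + 1/27000) = 4.296 Ω
R_th = 4.296 Ω
I_n = V_th/R_th = 0.01151/4.296 = 0.002679 A, and R_n = R_th = 4.296 Ω

Final answer: I_n = 0.002679 A, R_n = 4.296 Ω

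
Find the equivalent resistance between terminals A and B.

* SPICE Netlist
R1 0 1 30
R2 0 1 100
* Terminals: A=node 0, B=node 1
Reduce the network between node 0 (A) and node 1 (B) by series/parallel combination:
  Rp1 = R1 ‖ R2 (parallel, both between nodes 0 and 1) = 1/(1/30 + 1/100) = 23.08 Ω
R_eq = 23.08 Ω

Final answer: 23.08 Ω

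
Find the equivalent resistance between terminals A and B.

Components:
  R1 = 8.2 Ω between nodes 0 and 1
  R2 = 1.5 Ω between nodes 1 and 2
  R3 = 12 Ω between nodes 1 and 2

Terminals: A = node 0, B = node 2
Reduce the network between node 0 (A) and node 2 (B) by series/parallel combination:
  Rp1 = R2 ‖ R3 (parallel, both between nodes 1 and 2) = 1/(1/1.5 + 1/12) = 1.333 Ω
  Rs1 = R1 + Rp1 (series, joined only at node 1) = 8.2 + 1.333 = 9.533 Ω
R_eq = 9.533 Ω

Final answer: 9.533 Ω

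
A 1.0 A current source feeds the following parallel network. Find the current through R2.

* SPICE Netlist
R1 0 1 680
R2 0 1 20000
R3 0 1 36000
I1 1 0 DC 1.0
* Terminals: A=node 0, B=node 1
All resistors sit directly between nodes 0 and 1, so they are in parallel and share one voltage V; the full source current 1 A splits among them.
1/R_par = 1/680 + 1/20000 + 1/36000 = 0.001548 S  =>  R_par = 645.8 Ω
V = I × R_par = 1 × 645.8 = 645.8 V
I_R2 = V/R2 = 645.8/20000 = 0.03229 A

Final answer: 0.03229 A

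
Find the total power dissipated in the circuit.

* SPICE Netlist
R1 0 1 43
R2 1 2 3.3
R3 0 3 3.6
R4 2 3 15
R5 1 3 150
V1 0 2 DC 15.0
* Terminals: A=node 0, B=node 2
Nodal analysis, taking node 2 as the 0 V reference.
Source V1 fixes V_0 = 15 V.
KCL at each unknown node (sum of currents leaving = 0; resistances in Ω):
  Node 1: (V_1 - 15)/43 + (V_1 - 0)/3.3 + (V_1 - V_3)/150 = 0
  Node 3: (V_3 - 15)/3.6 + (V_3 - 0)/15 + (V_3 - V_1)/150 = 0
Collecting terms (coefficients in siemens):
  0.333·V_1 - 0.006667·V_3 = 0.3488
  0.3511·V_3 - 0.006667·V_1 = 4.167
Determinant D = (0.333)(0.3511) - (-0.006667)(-0.006667) = 0.1169
V_1 = [(0.3488)(0.3511) - (-0.006667)(4.167)]/D = 1.286 V
V_3 = [(0.333)(4.167) - (0.3488)(-0.006667)]/D = 11.89 V
Power in each resistor, P = (ΔV)²/R:
  P_R1 = (15 - 1.286)²/43 = 4.374 W
  P_R2 = (1.286 - 0)²/3.3 = 0.501 W
  P_R3 = (15 - 11.89)²/3.6 = 2.684 W
  P_R4 = (0 - 11.89)²/15 = 9.427 W
  P_R5 = (1.286 - 11.89)²/150 = 0.7499 W
P_total = P_R1 + P_R2 + P_R3 + P_R4 + P_R5 = 17.74 W

Final answer: 17.74 W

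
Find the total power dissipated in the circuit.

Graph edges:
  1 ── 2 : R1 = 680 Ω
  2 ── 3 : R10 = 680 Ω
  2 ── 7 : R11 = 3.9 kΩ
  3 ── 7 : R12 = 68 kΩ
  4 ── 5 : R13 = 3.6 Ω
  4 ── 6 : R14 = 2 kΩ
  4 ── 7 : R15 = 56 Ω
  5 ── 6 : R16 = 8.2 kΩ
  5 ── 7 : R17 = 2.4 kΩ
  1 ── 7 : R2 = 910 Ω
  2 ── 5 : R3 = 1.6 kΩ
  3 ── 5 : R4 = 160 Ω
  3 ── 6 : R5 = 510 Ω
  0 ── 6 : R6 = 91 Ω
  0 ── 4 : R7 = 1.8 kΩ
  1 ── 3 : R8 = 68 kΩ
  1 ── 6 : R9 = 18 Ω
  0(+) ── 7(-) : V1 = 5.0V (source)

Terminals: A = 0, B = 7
Nodal analysis, taking node 7 as the 0 V reference.
Source V1 fixes V_0 = 5 V.
KCL at each unknown node (sum of currents leaving = 0; resistances in Ω):
  Node 1: (V_1 - V_2)/680 + (V_1 - 0)/910 + (V_1 - V_3)/68000 + (V_1 - V_6)/18 = 0
  Node 2: (V_2 - V_1)/680 + (V_2 - V_5)/1600 + (V_2 - V_3)/680 + (V_2 - 0)/3900 = 0
  Node 3: (V_3 - V_5)/160 + (V_3 - V_6)/510 + (V_3 - V_1)/68000 + (V_3 - V_2)/680 + (V_3 - 0)/68000 = 0
  Node 4: (V_4 - 5)/1800 + (V_4 - V_5)/3.6 + (V_4 - V_6)/2000 + (V_4 - 0)/56 = 0
  Node 5: (V_5 - V_2)/1600 + (V_5 - V_3)/160 + (V_5 - V_4)/3.6 + (V_5 - V_6)/8200 + (V_5 - 0)/2400 = 0
  Node 6: (V_6 - V_3)/510 + (V_6 - 5)/91 + (V_6 - V_1)/18 + (V_6 - V_4)/2000 + (V_6 - V_5)/8200 = 0
Collecting terms (coefficients in siemens):
  0.05814·V_1 - 0.001471·V_2 - 0.00001471·V_3 - 0.05556·V_6 = 0
  0.003823·V_2 - 0.001471·V_1 - 0.001471·V_3 - 0.000625·V_5 = 0
  0.009711·V_3 - 0.00001471·V_1 - 0.001471·V_2 - 0.00625·V_5 - 0.001961·V_6 = 0
  0.2967·V_4 - 0.2778·V_5 - 0.0005·V_6 = 0.002778
  0.2852·V_5 - 0.000625·V_2 - 0.00625·V_3 - 0.2778·V_4 - 0.000122·V_6 = 0
  0.06913·V_6 - 0.05556·V_1 - 0.001961·V_3 - 0.0005·V_4 - 0.000122·V_5 = 0.05495
Solving these 6 simultaneous equations (Gaussian elimination) gives:
  V_1 = 3.699 V, V_2 = 2.097 V, V_3 = 1.49 V, V_4 = 0.5926 V
  V_5 = 0.6161 V, V_6 = 3.816 V
Power in each resistor, P = (ΔV)²/R:
  P_R1 = (3.699 - 2.097)²/680 = 0.003775 W
  P_R2 = (3.699 - 0)²/910 = 0.01504 W
  P_R3 = (2.097 - 0.6161)²/1600 = 0.001371 W
  P_R4 = (1.49 - 0.6161)²/160 = 0.004775 W
  P_R5 = (1.49 - 3.816)²/510 = 0.0106 W
  P_R6 = (5 - 3.816)²/91 = 0.01542 W
  P_R7 = (5 - 0.5926)²/1800 = 0.01079 W
  P_R8 = (3.699 - 1.49)²/68000 = 0.00007178 W
  P_R9 = (3.699 - 3.816)²/18 = 0.0007498 W
  P_R10 = (2.097 - 1.49)²/680 = 0.0005419 W
  P_R11 = (2.097 - 0)²/3900 = 0.001128 W
  P_R12 = (1.49 - 0)²/68000 = 0.00003266 W
  P_R13 = (0.5926 - 0.6161)²/3.6 = 0.0001531 W
  P_R14 = (0.5926 - 3.816)²/2000 = 0.005194 W
  P_R15 = (0.5926 - 0)²/56 = 0.006271 W
  P_R16 = (0.6161 - 3.816)²/8200 = 0.001248 W
  P_R17 = (0.6161 - 0)²/2400 = 0.0001582 W
P_total = P_R1 + P_R2 + P_R3 + P_R4 + P_R5 + P_R6 + P_R7 + P_R8 + P_R9 + P_R10 + P_R11 + P_R12 + P_R13 + P_R14 + P_R15 + P_R16 + P_R17 = 0.07732 W

Final answer: 0.07732 W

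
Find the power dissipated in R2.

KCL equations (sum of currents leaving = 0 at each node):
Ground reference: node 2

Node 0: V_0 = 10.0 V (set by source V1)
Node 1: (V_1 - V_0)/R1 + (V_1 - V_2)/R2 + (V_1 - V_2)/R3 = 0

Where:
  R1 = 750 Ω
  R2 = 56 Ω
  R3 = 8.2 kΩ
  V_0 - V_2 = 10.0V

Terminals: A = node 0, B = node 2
Nodal analysis, taking node 2 as the 0 V reference.
Source V1 fixes V_0 = 10 V.
KCL at each unknown node (sum of currents leaving = 0; resistances in Ω):
  Node 1: (V_1 - 10)/750 + (V_1 - 0)/56 + (V_1 - 0)/8200 = 0
Collecting terms: 0.01931 × V_1 = 0.01333  =>  V_1 = 0.6904 V
I_R2 = (V_1 - V_2)/R2 = (0.6904 - 0)/56 = 0.01233 A
P_R2 = I_R2² × R2 = (0.01233)² × 56 = 0.008512 W

Final answer: 0.008512 W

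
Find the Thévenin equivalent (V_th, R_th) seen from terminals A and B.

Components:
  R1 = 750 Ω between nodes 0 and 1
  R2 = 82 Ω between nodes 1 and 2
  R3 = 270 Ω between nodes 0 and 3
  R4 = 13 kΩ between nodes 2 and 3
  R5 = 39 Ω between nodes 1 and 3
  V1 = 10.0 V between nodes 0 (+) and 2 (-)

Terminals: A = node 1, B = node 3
Step 1 — V_th is the open-circuit voltage V_A - V_B (nothing connected across the terminals).
Nodal analysis, taking node 2 as the 0 V reference.
Source V1 fixes V_0 = 10 V.
KCL at each unknown node (sum of currents leaving = 0; resistances in Ω):
  Node 1: (V_1 - 10)/750 + (V_1 - 0)/82 + (V_1 - V_3)/39 = 0
  Node 3: (V_3 - 10)/270 + (V_3 - 0)/13000 + (V_3 - V_1)/39 = 0
Collecting terms (coefficients in siemens):
  0.03917·V_1 - 0.02564·V_3 = 0.01333
  0.02942·V_3 - 0.02564·V_1 = 0.03704
Determinant D = (0.03917)(0.02942) - (-0.02564)(-0.02564) = 0.000495
V_1 = [(0.01333)(0.02942) - (-0.02564)(0.03704)]/D = 2.711 V
V_3 = [(0.03917)(0.03704) - (0.01333)(-0.02564)]/D = 3.622 V
V_th = V_1 - V_3 = 2.711 - 3.622 = -0.9105 V
Step 2 — R_th: zero the source — replace V1 by a short circuit (node 2 merges into node 0) — and find the resistance seen between A (node 1) and B (node 3).
Reduce the network between node 1 (A) and node 3 (B) by series/parallel combination:
  Rp1 = R1 ‖ R2 (parallel, both between nodes 0 and 1) = 1/(1/750 + 1/82) = 73.92 Ω
  Rp2 = R3 ‖ R4 (parallel, both between nodes 0 and 3) = 1/(1/270 + 1/13000) = 264.5 Ω
  Rs1 = Rp1 + Rp2 (series, joined only at node 0) = 73.92 + 264.5 = 338.4 Ω
  Rp3 = R5 ‖ Rs1 (parallel, both between nodes 1 and 3) = 1/(1/39 + 1/338.4) = 34.97 Ω
R_th = 34.97 Ω

Final answer: V_th = -0.9105 V, R_th = 34.97 Ω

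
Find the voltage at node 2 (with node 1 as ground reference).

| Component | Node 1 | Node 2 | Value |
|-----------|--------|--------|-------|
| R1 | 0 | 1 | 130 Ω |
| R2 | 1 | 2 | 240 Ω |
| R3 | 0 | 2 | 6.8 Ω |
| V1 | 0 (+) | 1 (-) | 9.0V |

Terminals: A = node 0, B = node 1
Nodal analysis, taking node 1 as the 0 V reference.
Source V1 fixes V_0 = 9 V.
KCL at each unknown node (sum of currents leaving = 0; resistances in Ω):
  Node 2: (V_2 - 0)/240 + (V_2 - 9)/6.8 = 0
Collecting terms: 0.1512 × V_2 = 1.324  =>  V_2 = 8.752 V
The requested potential is V_2 = 8.752 V.

Final answer: V_2 = 8.752 V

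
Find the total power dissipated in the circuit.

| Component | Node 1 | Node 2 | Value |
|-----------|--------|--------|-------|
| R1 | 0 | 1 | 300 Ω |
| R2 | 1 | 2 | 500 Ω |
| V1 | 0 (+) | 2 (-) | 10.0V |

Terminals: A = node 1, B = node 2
Nodal analysis, taking node 2 as the 0 V reference.
Source V1 fixes V_0 = 10 V.
KCL at each unknown node (sum of currents leaving = 0; resistances in Ω):
  Node 1: (V_1 - 10)/300 + (V_1 - 0)/500 = 0
Collecting terms: 0.005333 × V_1 = 0.03333  =>  V_1 = 6.25 V
Power in each resistor, P = (ΔV)²/R:
  P_R1 = (10 - 6.25)²/300 = 0.04688 W
  P_R2 = (6.25 - 0)²/500 = 0.07812 W
P_total = P_R1 + P_R2 = 0.125 W

Final answer: 0.125 W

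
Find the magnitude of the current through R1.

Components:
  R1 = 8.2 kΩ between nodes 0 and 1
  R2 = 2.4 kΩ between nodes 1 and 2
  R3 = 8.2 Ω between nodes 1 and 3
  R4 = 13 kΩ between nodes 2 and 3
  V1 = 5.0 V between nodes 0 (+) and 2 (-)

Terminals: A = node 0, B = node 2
Nodal analysis, taking node 2 as the 0 V reference.
Source V1 fixes V_0 = 5 V.
KCL at each unknown node (sum of currents leaving = 0; resistances in Ω):
  Node 1: (V_1 - 5)/8200 + (V_1 - 0)/2400 + (V_1 - V_3)/8.2 = 0
  Node 3: (V_3 - V_1)/8.2 + (V_3 - 0)/13000 = 0
Collecting terms (coefficients in siemens):
  0.1225·V_1 - 0.122·V_3 = 0.0006098
  0.122·V_3 - 0.122·V_1 = 0
Determinant D = (0.1225)(0.122) - (-0.122)(-0.122) = 0.00007511
V_1 = [(0.0006098)(0.122) - (-0.122)(0)]/D = 0.9907 V
V_3 = [(0.1225)(0) - (0.0006098)(-0.122)]/D = 0.9901 V
I_R1 = (V_0 - V_1)/R1 = (5 - 0.9907)/8200 = 0.0004889 A
|I_R1| = 0.0004889 A

Final answer: |I_R1| = 0.0004889 A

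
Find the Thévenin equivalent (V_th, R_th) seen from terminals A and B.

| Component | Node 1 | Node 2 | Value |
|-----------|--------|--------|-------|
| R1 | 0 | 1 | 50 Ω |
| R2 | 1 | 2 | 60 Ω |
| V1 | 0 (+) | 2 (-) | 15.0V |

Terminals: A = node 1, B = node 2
Step 1 — V_th is the open-circuit voltage V_A - V_B (nothing connected across the terminals).
Nodal analysis, taking node 2 as the 0 V reference.
Source V1 fixes V_0 = 15 V.
KCL at each unknown node (sum of currents leaving = 0; resistances in Ω):
  Node 1: (V_1 - 15)/50 + (V_1 - 0)/60 = 0
Collecting terms: 0.03667 × V_1 = 0.3  =>  V_1 = 8.182 V
V_th = V_1 - V_2 = 8.182 - 0 = 8.182 V
Step 2 — R_th: zero the source — replace V1 by a short circuit (node 2 merges into node 0) — and find the resistance seen between A (node 1) and B (node 0).
Reduce the network between node 1 (A) and node 0 (B) by series/parallel combination:
  Rp1 = R1 ‖ R2 (parallel, both between nodes 0 and 1) = 1/(1/50 + 1/60) = 27.27 Ω
R_th = 27.27 Ω

Final answer: V_th = 8.182 V, R_th = 27.27 Ω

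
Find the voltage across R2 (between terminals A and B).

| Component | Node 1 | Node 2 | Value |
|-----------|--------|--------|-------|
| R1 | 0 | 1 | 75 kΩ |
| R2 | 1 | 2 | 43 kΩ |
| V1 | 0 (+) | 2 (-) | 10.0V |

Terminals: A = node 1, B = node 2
R1 and R2 are in series across V1 (node 0 → node 1 → node 2), and the output A–B is taken across R2, so this is a voltage divider.
Series current: I = V1/(R1 + R2) = 10/(75000 + 43000) = 10/118000 = 0.00008475 A
V_R2 = I × R2 = V1 × R2/(R1 + R2) = 10 × 43000/118000 = 3.644 V

Final answer: 3.644 V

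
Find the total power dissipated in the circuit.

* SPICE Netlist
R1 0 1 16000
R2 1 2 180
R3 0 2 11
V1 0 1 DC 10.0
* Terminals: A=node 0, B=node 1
Nodal analysis, taking node 1 as the 0 V reference.
Source V1 fixes V_0 = 10 V.
KCL at each unknown node (sum of currents leaving = 0; resistances in Ω):
  Node 2: (V_2 - 0)/180 + (V_2 - 10)/11 = 0
Collecting terms: 0.09646 × V_2 = 0.9091  =>  V_2 = 9.424 V
Power in each resistor, P = (ΔV)²/R:
  P_R1 = (10 - 0)²/16000 = 0.00625 W
  P_R2 = (0 - 9.424)²/180 = 0.4934 W
  P_R3 = (10 - 9.424)²/11 = 0.03015 W
P_total = P_R1 + P_R2 + P_R3 = 0.5298 W

Final answer: 0.5298 W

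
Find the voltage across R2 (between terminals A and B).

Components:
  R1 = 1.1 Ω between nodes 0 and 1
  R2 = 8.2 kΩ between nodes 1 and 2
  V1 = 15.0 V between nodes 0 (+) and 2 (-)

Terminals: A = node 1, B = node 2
R1 and R2 are in series across V1 (node 0 → node 1 → node 2), and the output A–B is taken across R2, so this is a voltage divider.
Series current: I = V1/(R1 + R2) = 15/(1.1 + 8200) = 15/8201 = 0.001829 A
V_R2 = I × R2 = V1 × R2/(R1 + R2) = 15 × 8200/8201 = 15 V

Final answer: 15 V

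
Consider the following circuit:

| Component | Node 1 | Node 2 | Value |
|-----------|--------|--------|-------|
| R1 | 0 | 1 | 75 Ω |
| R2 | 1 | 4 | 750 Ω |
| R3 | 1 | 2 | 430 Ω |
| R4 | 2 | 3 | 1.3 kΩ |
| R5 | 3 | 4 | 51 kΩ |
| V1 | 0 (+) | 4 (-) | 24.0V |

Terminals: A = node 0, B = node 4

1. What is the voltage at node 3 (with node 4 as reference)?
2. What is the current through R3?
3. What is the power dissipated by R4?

Nodal analysis, taking node 4 as the 0 V reference.
Source V1 fixes V_0 = 24 V.
KCL at each unknown node (sum of currents leaving = 0; resistances in Ω):
  Node 1: (V_1 - 24)/75 + (V_1 - 0)/750 + (V_1 - V_2)/430 = 0
  Node 2: (V_2 - V_1)/430 + (V_2 - V_3)/1300 = 0
  Node 3: (V_3 - V_2)/1300 + (V_3 - 0)/51000 = 0
Collecting terms (coefficients in siemens):
  0.01699·V_1 - 0.002326·V_2 = 0.32
  0.003095·V_2 - 0.002326·V_1 - 0.0007692·V_3 = 0
  0.0007888·V_3 - 0.0007692·V_2 = 0
Solving these 3 simultaneous equations (Gaussian elimination) gives:
  V_1 = 21.79 V, V_2 = 21.61 V, V_3 = 21.08 V
Part 1:
  Read off the nodal solution: V_3 = 21.08 V
Part 2:
  I_R3 = (V_1 - V_2)/R3 = (21.79 - 21.61)/430 = 0.0004132 A
  Magnitude: I_R3 = 0.0004132 A
Part 3:
  I_R4 = (V_2 - V_3)/R4 = (21.61 - 21.08)/1300 = 0.0004132 A
  P_R4 = I_R4² × R4 = (0.0004132)² × 1300 = 0.000222 W

Final answers:
1. V_3 = 21.08 V
2. I_R3 = 0.0004132 A
3. P_R4 = 0.000222 W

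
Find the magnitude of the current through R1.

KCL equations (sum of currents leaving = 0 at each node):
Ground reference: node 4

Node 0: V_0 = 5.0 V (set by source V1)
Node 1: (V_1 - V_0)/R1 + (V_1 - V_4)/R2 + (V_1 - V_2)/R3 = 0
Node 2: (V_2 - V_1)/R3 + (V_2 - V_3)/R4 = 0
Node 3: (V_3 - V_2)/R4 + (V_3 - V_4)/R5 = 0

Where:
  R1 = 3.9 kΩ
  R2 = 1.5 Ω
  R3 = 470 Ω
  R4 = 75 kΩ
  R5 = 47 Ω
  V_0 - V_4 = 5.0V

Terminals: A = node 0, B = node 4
Nodal analysis, taking node 4 as the 0 V reference.
Source V1 fixes V_0 = 5 V.
KCL at each unknown node (sum of currents leaving = 0; resistances in Ω):
  Node 1: (V_1 - 5)/3900 + (V_1 - 0)/1.5 + (V_1 - V_2)/470 = 0
  Node 2: (V_2 - V_1)/470 + (V_2 - V_3)/75000 = 0
  Node 3: (V_3 - V_2)/75000 + (V_3 - 0)/47 = 0
Collecting terms (coefficients in siemens):
  0.6691·V_1 - 0.002128·V_2 = 0.001282
  0.002141·V_2 - 0.002128·V_1 - 0.00001333·V_3 = 0
  0.02129·V_3 - 0.00001333·V_2 = 0
Solving these 3 simultaneous equations (Gaussian elimination) gives:
  V_1 = 0.001922 V, V_2 = 0.00191 V, V_3 = 0.000001196 V
I_R1 = (V_0 - V_1)/R1 = (5 - 0.001922)/3900 = 0.001282 A
|I_R1| = 0.001282 A

Final answer: |I_R1| = 0.001282 A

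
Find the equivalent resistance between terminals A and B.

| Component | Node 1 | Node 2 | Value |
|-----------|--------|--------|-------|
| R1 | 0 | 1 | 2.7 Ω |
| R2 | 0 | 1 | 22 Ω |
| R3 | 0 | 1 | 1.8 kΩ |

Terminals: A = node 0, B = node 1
Reduce the network between node 0 (A) and node 1 (B) by series/parallel combination:
  Rp1 = R1 ‖ R2 ‖ R3 (parallel, all between nodes 0 and 1) = 1/(1/2.7 + 1/22 + 1/1800) = 2.402 Ω
R_eq = 2.402 Ω

Final answer: 2.402 Ω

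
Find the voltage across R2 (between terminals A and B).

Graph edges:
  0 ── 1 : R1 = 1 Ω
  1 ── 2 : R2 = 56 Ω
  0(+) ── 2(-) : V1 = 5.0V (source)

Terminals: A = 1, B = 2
R1 and R2 are in series across V1 (node 0 → node 1 → node 2), and the output A–B is taken across R2, so this is a voltage divider.
Series current: I = V1/(R1 + R2) = 5/(1 + 56) = 5/57 = 0.08772 A
V_R2 = I × R2 = V1 × R2/(R1 + R2) = 5 × 56/57 = 4.912 V

Final answer: 4.912 V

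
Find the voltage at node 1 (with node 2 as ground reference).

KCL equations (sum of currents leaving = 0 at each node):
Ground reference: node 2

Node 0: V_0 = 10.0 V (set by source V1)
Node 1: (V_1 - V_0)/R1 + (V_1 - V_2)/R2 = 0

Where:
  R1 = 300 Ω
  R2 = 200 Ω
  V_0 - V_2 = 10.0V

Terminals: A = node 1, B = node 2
Nodal analysis, taking node 2 as the 0 V reference.
Source V1 fixes V_0 = 10 V.
KCL at each unknown node (sum of currents leaving = 0; resistances in Ω):
  Node 1: (V_1 - 10)/300 + (V_1 - 0)/200 = 0
Collecting terms: 0.008333 × V_1 = 0.03333  =>  V_1 = 4 V
The requested potential is V_1 = 4 V.

Final answer: V_1 = 4 V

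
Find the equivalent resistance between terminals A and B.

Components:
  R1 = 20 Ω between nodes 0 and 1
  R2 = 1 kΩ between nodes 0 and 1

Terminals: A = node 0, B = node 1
Reduce the network between node 0 (A) and node 1 (B) by series/parallel combination:
  Rp1 = R1 ‖ R2 (parallel, both between nodes 0 and 1) = 1/(1/20 + 1/1000) = 19.61 Ω
R_eq = 19.61 Ω

Final answer: 19.61 Ω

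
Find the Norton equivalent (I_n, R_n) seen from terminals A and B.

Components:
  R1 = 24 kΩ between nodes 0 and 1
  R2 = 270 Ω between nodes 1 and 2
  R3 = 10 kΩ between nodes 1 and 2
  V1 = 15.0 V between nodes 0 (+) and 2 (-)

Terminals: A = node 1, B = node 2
Find the Thévenin equivalent first; then I_n = V_th/R_th and R_n = R_th.
Step 1 — V_th is the open-circuit voltage V_A - V_B (nothing connected across the terminals).
Nodal analysis, taking node 2 as the 0 V reference.
Source V1 fixes V_0 = 15 V.
KCL at each unknown node (sum of currents leaving = 0; resistances in Ω):
  Node 1: (V_1 - 15)/24000 + (V_1 - 0)/270 + (V_1 - 0)/10000 = 0
Collecting terms: 0.003845 × V_1 = 0.000625  =>  V_1 = 0.1625 V
V_th = V_1 - V_2 = 0.1625 - 0 = 0.1625 V
Step 2 — R_th: zero the source — replace V1 by a short circuit (node 2 merges into node 0) — and find the resistance seen between A (node 1) and B (node 0).
Reduce the network between node 1 (A) and node 0 (B) by series/parallel combination:
  Rp1 = R1 ‖ R2 ‖ R3 (parallel, all between nodes 0 and 1) = 1/(1/24000 + 1/270 + 1/10000) = 260.1 Ω
R_th = 260.1 Ω
I_n = V_th/R_th = 0.1625/260.1 = 0.000625 A, and R_n = R_th = 260.1 Ω

Final answer: I_n = 0.000625 A, R_n = 260.1 Ω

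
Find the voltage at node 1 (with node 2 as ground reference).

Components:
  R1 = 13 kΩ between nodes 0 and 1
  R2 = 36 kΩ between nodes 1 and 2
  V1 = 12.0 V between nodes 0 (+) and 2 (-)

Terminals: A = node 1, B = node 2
Nodal analysis, taking node 2 as the 0 V reference.
Source V1 fixes V_0 = 12 V.
KCL at each unknown node (sum of currents leaving = 0; resistances in Ω):
  Node 1: (V_1 - 12)/13000 + (V_1 - 0)/36000 = 0
Collecting terms: 0.0001047 × V_1 = 0.0009231  =>  V_1 = 8.816 V
The requested potential is V_1 = 8.816 V.

Final answer: V_1 = 8.816 V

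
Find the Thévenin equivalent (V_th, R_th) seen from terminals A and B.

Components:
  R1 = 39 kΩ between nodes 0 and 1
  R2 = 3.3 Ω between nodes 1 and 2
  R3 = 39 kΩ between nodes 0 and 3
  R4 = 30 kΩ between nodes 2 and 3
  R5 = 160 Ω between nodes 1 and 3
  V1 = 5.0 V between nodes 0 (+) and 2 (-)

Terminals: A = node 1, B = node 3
Step 1 — V_th is the open-circuit voltage V_A - V_B (nothing connected across the terminals).
Nodal analysis, taking node 2 as the 0 V reference.
Source V1 fixes V_0 = 5 V.
KCL at each unknown node (sum of currents leaving = 0; resistances in Ω):
  Node 1: (V_1 - 5)/39000 + (V_1 - 0)/3.3 + (V_1 - V_3)/160 = 0
  Node 3: (V_3 - 5)/39000 + (V_3 - 0)/30000 + (V_3 - V_1)/160 = 0
Collecting terms (coefficients in siemens):
  0.3093·V_1 - 0.00625·V_3 = 0.0001282
  0.006309·V_3 - 0.00625·V_1 = 0.0001282
Determinant D = (0.3093)(0.006309) - (-0.00625)(-0.00625) = 0.001912
V_1 = [(0.0001282)(0.006309) - (-0.00625)(0.0001282)]/D = 0.000842 V
V_3 = [(0.3093)(0.0001282) - (0.0001282)(-0.00625)]/D = 0.02116 V
V_th = V_1 - V_3 = 0.000842 - 0.02116 = -0.02031 V
Step 2 — R_th: zero the source — replace V1 by a short circuit (node 2 merges into node 0) — and find the resistance seen between A (node 1) and B (node 3).
Reduce the network between node 1 (A) and node 3 (B) by series/parallel combination:
  Rp1 = R1 ‖ R2 (parallel, both between nodes 0 and 1) = 1/(1/39000 + 1/3.3) = 3.3 Ω
  Rp2 = R3 ‖ R4 (parallel, both between nodes 0 and 3) = 1/(1/39000 + 1/30000) = 16960 Ω
  Rs1 = Rp1 + Rp2 (series, joined only at node 0) = 3.3 + 16960 = 16960 Ω
  Rp3 = R5 ‖ Rs1 (parallel, both between nodes 1 and 3) = 1/(1/160 + 1/16960) = 158.5 Ω
R_th = 158.5 Ω

Final answer: V_th = -0.02031 V, R_th = 158.5 Ω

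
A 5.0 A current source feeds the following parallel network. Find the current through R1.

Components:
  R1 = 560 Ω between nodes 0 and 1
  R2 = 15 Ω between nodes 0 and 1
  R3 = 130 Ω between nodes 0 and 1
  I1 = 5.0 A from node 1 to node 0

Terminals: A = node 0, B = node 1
All resistors sit directly between nodes 0 and 1, so they are in parallel and share one voltage V; the full source current 5 A splits among them.
1/R_par = 1/560 + 1/15 + 1/130 = 0.07614 S  =>  R_par = 13.13 Ω
V = I × R_par = 5 × 13.13 = 65.66 V
I_R1 = V/R1 = 65.66/560 = 0.1173 A

Final answer: 0.1173 A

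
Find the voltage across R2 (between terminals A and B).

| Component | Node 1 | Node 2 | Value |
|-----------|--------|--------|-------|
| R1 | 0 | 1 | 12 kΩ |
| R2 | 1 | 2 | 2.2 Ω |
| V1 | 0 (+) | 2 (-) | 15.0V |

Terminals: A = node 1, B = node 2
R1 and R2 are in series across V1 (node 0 → node 1 → node 2), and the output A–B is taken across R2, so this is a voltage divider.
Series current: I = V1/(R1 + R2) = 15/(12000 + 2.2) = 15/12000 = 0.00125 A
V_R2 = I × R2 = V1 × R2/(R1 + R2) = 15 × 2.2/12000 = 0.002749 V

Final answer: 0.002749 V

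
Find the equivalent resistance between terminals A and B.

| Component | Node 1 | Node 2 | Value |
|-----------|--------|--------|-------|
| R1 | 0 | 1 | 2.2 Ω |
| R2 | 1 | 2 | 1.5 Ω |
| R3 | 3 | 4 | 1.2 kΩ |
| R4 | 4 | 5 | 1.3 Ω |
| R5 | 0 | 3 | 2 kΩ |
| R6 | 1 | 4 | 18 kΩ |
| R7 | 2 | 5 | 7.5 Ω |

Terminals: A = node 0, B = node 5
The network is not a plain series/parallel combination. Inject a 1 A test current into terminal A (node 0) and return it from terminal B (node 5); then R_eq = V_A / (1 A).
Nodal analysis, taking node 5 as the 0 V reference.
Current source I_test pushes 1 A into node 0 and draws it out of node 5.
KCL at each unknown node (sum of currents leaving = 0; resistances in Ω):
  Node 0: (V_0 - V_1)/2.2 + (V_0 - V_3)/2000 - 1 = 0
  Node 1: (V_1 - V_0)/2.2 + (V_1 - V_2)/1.5 + (V_1 - V_4)/18000 = 0
  Node 2: (V_2 - V_1)/1.5 + (V_2 - 0)/7.5 = 0
  Node 3: (V_3 - V_0)/2000 + (V_3 - V_4)/1200 = 0
  Node 4: (V_4 - V_1)/18000 + (V_4 - V_3)/1200 + (V_4 - 0)/1.3 = 0
Collecting terms (coefficients in siemens):
  0.455·V_0 - 0.4545·V_1 - 0.0005·V_3 = 1
  1.121·V_1 - 0.4545·V_0 - 0.6667·V_2 - 0.00005556·V_4 = 0
  0.8·V_2 - 0.6667·V_1 = 0
  0.001333·V_3 - 0.0005·V_0 - 0.0008333·V_4 = 0
  0.7701·V_4 - 0.00005556·V_1 - 0.0008333·V_3 = 0
Solving these 5 simultaneous equations (Gaussian elimination) gives:
  V_0 = 11.16 V, V_1 = 8.964 V, V_2 = 7.47 V, V_3 = 4.187 V
  V_4 = 0.005177 V
R_eq = V_0 / 1 A = 11.16 Ω

Final answer: 11.16 Ω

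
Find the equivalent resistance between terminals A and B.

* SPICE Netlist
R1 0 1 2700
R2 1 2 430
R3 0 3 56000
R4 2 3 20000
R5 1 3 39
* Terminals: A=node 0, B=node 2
The network is not a plain series/parallel combination. Inject a 1 A test current into terminal A (node 0) and return it from terminal B (node 2); then R_eq = V_A / (1 A).
Nodal analysis, taking node 2 as the 0 V reference.
Current source I_test pushes 1 A into node 0 and draws it out of node 2.
KCL at each unknown node (sum of currents leaving = 0; resistances in Ω):
  Node 0: (V_0 - V_1)/2700 + (V_0 - V_3)/56000 - 1 = 0
  Node 1: (V_1 - V_0)/2700 + (V_1 - 0)/430 + (V_1 - V_3)/39 = 0
  Node 3: (V_3 - V_0)/56000 + (V_3 - V_1)/39 + (V_3 - 0)/20000 = 0
Collecting terms (coefficients in siemens):
  0.0003882·V_0 - 0.0003704·V_1 - 0.00001786·V_3 = 1
  0.02834·V_1 - 0.0003704·V_0 - 0.02564·V_3 = 0
  0.02571·V_3 - 0.00001786·V_0 - 0.02564·V_1 = 0
Solving these 3 simultaneous equations (Gaussian elimination) gives:
  V_0 = 2997 V, V_1 = 420.9 V, V_3 = 421.9 V
R_eq = V_0 / 1 A = 2997 Ω = 2.997 kΩ

Final answer: 2.997 kΩ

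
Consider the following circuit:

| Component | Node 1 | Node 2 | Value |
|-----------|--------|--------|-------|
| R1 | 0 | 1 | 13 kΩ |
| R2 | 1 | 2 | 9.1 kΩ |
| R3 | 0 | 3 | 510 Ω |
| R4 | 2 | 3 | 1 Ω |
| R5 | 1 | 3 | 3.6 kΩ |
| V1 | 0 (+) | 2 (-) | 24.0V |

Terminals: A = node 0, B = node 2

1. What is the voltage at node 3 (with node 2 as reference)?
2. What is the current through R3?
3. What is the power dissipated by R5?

Nodal analysis, taking node 2 as the 0 V reference.
Source V1 fixes V_0 = 24 V.
KCL at each unknown node (sum of currents leaving = 0; resistances in Ω):
  Node 1: (V_1 - 24)/13000 + (V_1 - 0)/9100 + (V_1 - V_3)/3600 = 0
  Node 3: (V_3 - 24)/510 + (V_3 - 0)/1 + (V_3 - V_1)/3600 = 0
Collecting terms (coefficients in siemens):
  0.0004646·V_1 - 0.0002778·V_3 = 0.001846
  1.002·V_3 - 0.0002778·V_1 = 0.04706
Determinant D = (0.0004646)(1.002) - (-0.0002778)(-0.0002778) = 0.0004656
V_1 = [(0.001846)(1.002) - (-0.0002778)(0.04706)]/D = 4.002 V
V_3 = [(0.0004646)(0.04706) - (0.001846)(-0.0002778)]/D = 0.04806 V
Part 1:
  Read off the nodal solution: V_3 = 0.04806 V
Part 2:
  I_R3 = (V_0 - V_3)/R3 = (24 - 0.04806)/510 = 0.04696 A
  Magnitude: I_R3 = 0.04696 A
Part 3:
  I_R5 = (V_1 - V_3)/R5 = (4.002 - 0.04806)/3600 = 0.001098 A
  P_R5 = I_R5² × R5 = (0.001098)² × 3600 = 0.004344 W

Final answers:
1. V_3 = 0.04806 V
2. I_R3 = 0.04696 A
3. P_R5 = 0.004344 W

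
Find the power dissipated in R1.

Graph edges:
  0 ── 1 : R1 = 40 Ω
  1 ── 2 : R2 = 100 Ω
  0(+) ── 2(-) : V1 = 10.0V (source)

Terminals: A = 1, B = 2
Nodal analysis, taking node 2 as the 0 V reference.
Source V1 fixes V_0 = 10 V.
KCL at each unknown node (sum of currents leaving = 0; resistances in Ω):
  Node 1: (V_1 - 10)/40 + (V_1 - 0)/100 = 0
Collecting terms: 0.035 × V_1 = 0.25  =>  V_1 = 7.143 V
I_R1 = (V_0 - V_1)/R1 = (10 - 7.143)/40 = 0.07143 A
P_R1 = I_R1² × R1 = (0.07143)² × 40 = 0.2041 W

Final answer: 0.2041 W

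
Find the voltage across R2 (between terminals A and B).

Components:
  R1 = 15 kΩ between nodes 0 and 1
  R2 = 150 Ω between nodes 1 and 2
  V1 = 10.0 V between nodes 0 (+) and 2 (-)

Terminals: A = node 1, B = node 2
R1 and R2 are in series across V1 (node 0 → node 1 → node 2), and the output A–B is taken across R2, so this is a voltage divider.
Series current: I = V1/(R1 + R2) = 10/(15000 + 150) = 10/15150 = 0.0006601 A
V_R2 = I × R2 = V1 × R2/(R1 + R2) = 10 × 150/15150 = 0.09901 V

Final answer: 0.09901 V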